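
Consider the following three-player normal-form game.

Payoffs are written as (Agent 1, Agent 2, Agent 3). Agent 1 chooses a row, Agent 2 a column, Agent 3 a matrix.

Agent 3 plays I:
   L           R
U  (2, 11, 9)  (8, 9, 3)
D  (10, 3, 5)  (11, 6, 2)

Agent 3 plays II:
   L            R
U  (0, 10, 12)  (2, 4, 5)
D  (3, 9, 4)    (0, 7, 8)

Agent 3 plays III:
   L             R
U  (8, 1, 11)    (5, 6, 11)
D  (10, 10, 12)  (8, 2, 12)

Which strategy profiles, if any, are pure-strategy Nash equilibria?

The unique pure-strategy Nash equilibrium is (D, L, III).

Check each profile: it is a Nash equilibrium iff no player can strictly gain by switching unilaterally.
(U, L, I): Agent 1 can switch to D (2 → 10). Not NE.
(U, L, II): Agent 1 can switch to D (0 → 3). Not NE.
(U, L, III): Agent 1 can switch to D (8 → 10). Not NE.
(U, R, I): Agent 1 can switch to D (8 → 11). Not NE.
(U, R, II): Agent 2 can switch to L (4 → 10). Not NE.
(U, R, III): Agent 1 can switch to D (5 → 8). Not NE.
(D, L, I): Agent 2 can switch to R (3 → 6). Not NE.
(D, L, II): Agent 3 can switch to I (4 → 5). Not NE.
(D, L, III): Agent 1 gets 10, best alternative 8; Agent 2 gets 10, best alternative 2; Agent 3 gets 12, best alternative 5. No profitable deviation — NE.
(D, R, I): Agent 3 can switch to II (2 → 8). Not NE.
(D, R, II): Agent 1 can switch to U (0 → 2). Not NE.
(The remaining 1 profile has a profitable deviation by the same check.)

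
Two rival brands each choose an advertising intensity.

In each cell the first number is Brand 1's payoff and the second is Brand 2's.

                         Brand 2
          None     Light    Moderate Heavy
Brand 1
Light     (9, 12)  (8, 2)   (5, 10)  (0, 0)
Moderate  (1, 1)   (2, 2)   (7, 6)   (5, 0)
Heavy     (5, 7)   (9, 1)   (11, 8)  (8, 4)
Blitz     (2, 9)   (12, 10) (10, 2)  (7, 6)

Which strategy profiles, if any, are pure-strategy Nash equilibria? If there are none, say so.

The pure Nash equilibria are (Light, None), (Heavy, Moderate), (Blitz, Light).

(Light, None): Brand 1 gets 9, best alternative 5; Brand 2 gets 12, best alternative 10. No profitable deviation — NE.
(Light, Light): Brand 1 can switch to Heavy (8 → 9). Not NE.
(Light, Moderate): Brand 1 can switch to Moderate (5 → 7). Not NE.
(Light, Heavy): Brand 1 can switch to Moderate (0 → 5). Not NE.
(Moderate, None): Brand 1 can switch to Light (1 → 9). Not NE.
(Moderate, Light): Brand 1 can switch to Light (2 → 8). Not NE.
(Moderate, Moderate): Brand 1 can switch to Heavy (7 → 11). Not NE.
(Moderate, Heavy): Brand 1 can switch to Heavy (5 → 8). Not NE.
(Heavy, None): Brand 1 can switch to Light (5 → 9). Not NE.
(Heavy, Light): Brand 1 can switch to Blitz (9 → 12). Not NE.
(Heavy, Moderate): Brand 1 gets 11, best alternative 10; Brand 2 gets 8, best alternative 7. No profitable deviation — NE.
(Heavy, Heavy): Brand 2 can switch to None (4 → 7). Not NE.
(Blitz, Light): Brand 1 gets 12, best alternative 9; Brand 2 gets 10, best alternative 9. No profitable deviation — NE.
(The remaining 3 profiles each have a profitable deviation by the same check.)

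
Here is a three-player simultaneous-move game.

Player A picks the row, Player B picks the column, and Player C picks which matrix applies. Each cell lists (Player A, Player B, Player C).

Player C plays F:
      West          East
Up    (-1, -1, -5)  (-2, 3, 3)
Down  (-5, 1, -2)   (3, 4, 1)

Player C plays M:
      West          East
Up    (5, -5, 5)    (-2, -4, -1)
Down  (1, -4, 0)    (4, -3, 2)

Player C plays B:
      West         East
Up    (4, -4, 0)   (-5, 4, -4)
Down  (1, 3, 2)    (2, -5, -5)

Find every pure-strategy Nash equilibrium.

(Down, East, M)

(Up, West, F): Player B can switch to East (-1 → 3). Not NE.
(Up, West, M): Player B can switch to East (-5 → -4). Not NE.
(Up, West, B): Player B can switch to East (-4 → 4). Not NE.
(Up, East, F): Player A can switch to Down (-2 → 3). Not NE.
(Up, East, M): Player A can switch to Down (-2 → 4). Not NE.
(Up, East, B): Player A can switch to Down (-5 → 2). Not NE.
(Down, East, M): Player A gets 4, best alternative -2; Player B gets -3, best alternative -4; Player C gets 2, best alternative 1. No profitable deviation — NE.
(The remaining 5 profiles each have a profitable deviation by the same check.)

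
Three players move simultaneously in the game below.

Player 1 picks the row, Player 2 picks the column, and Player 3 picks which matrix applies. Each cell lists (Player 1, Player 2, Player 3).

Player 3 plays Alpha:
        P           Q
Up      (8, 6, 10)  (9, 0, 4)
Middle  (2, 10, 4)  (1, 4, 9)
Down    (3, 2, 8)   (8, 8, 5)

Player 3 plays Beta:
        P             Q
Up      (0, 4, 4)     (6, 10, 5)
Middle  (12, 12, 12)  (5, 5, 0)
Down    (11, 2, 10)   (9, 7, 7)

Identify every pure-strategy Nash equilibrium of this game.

Player 1 against (P, Alpha): payoffs 8, 2, 3 → best response Up.
Player 1 against (P, Beta): payoffs 0, 12, 11 → best response Middle.
Player 1 against (Q, Alpha): payoffs 9, 1, 8 → best response Up.
Player 1 against (Q, Beta): payoffs 6, 5, 9 → best response Down.
Player 2 against (Up, Alpha): payoffs 6, 0 → best response P.
Player 2 against (Up, Beta): payoffs 4, 10 → best response Q.
Player 2 against (Middle, Alpha): payoffs 10, 4 → best response P.
Player 2 against (Middle, Beta): payoffs 12, 5 → best response P.
Player 2 against (Down, Alpha): payoffs 2, 8 → best response Q.
Player 2 against (Down, Beta): payoffs 2, 7 → best response Q.
Player 3 against (Up, P): payoffs 10, 4 → best response Alpha.
Player 3 against (Up, Q): payoffs 4, 5 → best response Beta.
Player 3 against (Middle, P): payoffs 4, 12 → best response Beta.
Player 3 against (Middle, Q): payoffs 9, 0 → best response Alpha.
Player 3 against (Down, P): payoffs 8, 10 → best response Beta.
Player 3 against (Down, Q): payoffs 5, 7 → best response Beta.
Mutual best responses: (Up, P, Alpha); (Middle, P, Beta); (Down, Q, Beta).

(Up, P, Alpha); (Middle, P, Beta); (Down, Q, Beta)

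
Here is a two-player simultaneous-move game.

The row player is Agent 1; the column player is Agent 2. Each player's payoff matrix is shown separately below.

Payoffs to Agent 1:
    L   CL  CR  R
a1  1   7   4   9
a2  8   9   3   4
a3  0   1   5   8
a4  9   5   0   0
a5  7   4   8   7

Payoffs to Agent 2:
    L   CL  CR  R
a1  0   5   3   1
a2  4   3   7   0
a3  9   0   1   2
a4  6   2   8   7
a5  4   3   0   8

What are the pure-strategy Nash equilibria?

none

Agent 1 against L: payoffs 1, 8, 0, 9, 7 → best response a4.
Agent 1 against CL: payoffs 7, 9, 1, 5, 4 → best response a2.
Agent 1 against CR: payoffs 4, 3, 5, 0, 8 → best response a5.
Agent 1 against R: payoffs 9, 4, 8, 0, 7 → best response a1.
Agent 2 against a1: payoffs 0, 5, 3, 1 → best response CL.
Agent 2 against a2: payoffs 4, 3, 7, 0 → best response CR.
Agent 2 against a3: payoffs 9, 0, 1, 2 → best response L.
Agent 2 against a4: payoffs 6, 2, 8, 7 → best response CR.
Agent 2 against a5: payoffs 4, 3, 0, 8 → best response R.
No profile is a mutual best response for all players.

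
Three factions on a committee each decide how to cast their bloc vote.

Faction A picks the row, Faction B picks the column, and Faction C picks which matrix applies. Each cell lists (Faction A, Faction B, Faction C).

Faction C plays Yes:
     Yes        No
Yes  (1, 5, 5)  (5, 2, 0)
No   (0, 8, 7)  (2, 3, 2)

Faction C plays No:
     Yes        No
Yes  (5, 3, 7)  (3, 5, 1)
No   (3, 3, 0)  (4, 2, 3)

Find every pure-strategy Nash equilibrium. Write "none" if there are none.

No pure-strategy Nash equilibrium.

Faction A against (Yes, Yes): payoffs 1, 0 → best response Yes.
Faction A against (Yes, No): payoffs 5, 3 → best response Yes.
Faction A against (No, Yes): payoffs 5, 2 → best response Yes.
Faction A against (No, No): payoffs 3, 4 → best response No.
Faction B against (Yes, Yes): payoffs 5, 2 → best response Yes.
Faction B against (Yes, No): payoffs 3, 5 → best response No.
Faction B against (No, Yes): payoffs 8, 3 → best response Yes.
Faction B against (No, No): payoffs 3, 2 → best response Yes.
Faction C against (Yes, Yes): payoffs 5, 7 → best response No.
Faction C against (Yes, No): payoffs 0, 1 → best response No.
Faction C against (No, Yes): payoffs 7, 0 → best response Yes.
Faction C against (No, No): payoffs 2, 3 → best response No.
No profile is a mutual best response for all players.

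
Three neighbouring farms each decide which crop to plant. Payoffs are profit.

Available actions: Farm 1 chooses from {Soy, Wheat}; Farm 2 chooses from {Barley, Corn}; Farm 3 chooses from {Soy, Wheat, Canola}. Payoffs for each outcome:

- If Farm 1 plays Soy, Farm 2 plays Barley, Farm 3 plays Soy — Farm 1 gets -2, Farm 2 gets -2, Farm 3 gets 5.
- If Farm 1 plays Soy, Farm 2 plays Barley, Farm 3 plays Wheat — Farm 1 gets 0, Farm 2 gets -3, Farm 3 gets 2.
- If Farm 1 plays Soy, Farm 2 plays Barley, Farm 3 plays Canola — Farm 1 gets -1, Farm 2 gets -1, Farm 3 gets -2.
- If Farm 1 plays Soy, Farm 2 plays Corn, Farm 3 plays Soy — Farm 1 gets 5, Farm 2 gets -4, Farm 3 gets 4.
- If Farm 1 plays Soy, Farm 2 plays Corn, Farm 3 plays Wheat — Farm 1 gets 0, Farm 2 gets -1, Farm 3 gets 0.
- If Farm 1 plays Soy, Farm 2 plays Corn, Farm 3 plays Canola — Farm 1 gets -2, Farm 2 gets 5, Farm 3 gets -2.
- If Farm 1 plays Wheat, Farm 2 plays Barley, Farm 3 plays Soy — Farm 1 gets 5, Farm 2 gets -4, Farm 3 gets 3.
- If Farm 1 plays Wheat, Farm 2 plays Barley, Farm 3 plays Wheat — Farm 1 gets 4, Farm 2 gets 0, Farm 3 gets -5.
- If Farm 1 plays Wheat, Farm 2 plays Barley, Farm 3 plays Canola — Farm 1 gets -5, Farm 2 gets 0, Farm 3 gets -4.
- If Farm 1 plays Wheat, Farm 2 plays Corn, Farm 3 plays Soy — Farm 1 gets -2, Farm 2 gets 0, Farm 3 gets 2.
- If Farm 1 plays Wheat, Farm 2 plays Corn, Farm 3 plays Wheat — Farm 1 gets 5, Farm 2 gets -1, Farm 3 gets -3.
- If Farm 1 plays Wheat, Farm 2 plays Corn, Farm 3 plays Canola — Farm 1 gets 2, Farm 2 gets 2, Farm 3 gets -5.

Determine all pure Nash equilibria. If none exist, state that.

Mark each player's best response to every combination of opponents' strategies; a profile where every player is best-responding is a pure Nash equilibrium.
Farm 1 against (Barley, Soy): payoffs -2, 5 → best response Wheat.
Farm 1 against (Barley, Wheat): payoffs 0, 4 → best response Wheat.
Farm 1 against (Barley, Canola): payoffs -1, -5 → best response Soy.
Farm 1 against (Corn, Soy): payoffs 5, -2 → best response Soy.
Farm 1 against (Corn, Wheat): payoffs 0, 5 → best response Wheat.
Farm 1 against (Corn, Canola): payoffs -2, 2 → best response Wheat.
Farm 2 against (Soy, Soy): payoffs -2, -4 → best response Barley.
Farm 2 against (Soy, Wheat): payoffs -3, -1 → best response Corn.
Farm 2 against (Soy, Canola): payoffs -1, 5 → best response Corn.
Farm 2 against (Wheat, Soy): payoffs -4, 0 → best response Corn.
Farm 2 against (Wheat, Wheat): payoffs 0, -1 → best response Barley.
Farm 2 against (Wheat, Canola): payoffs 0, 2 → best response Corn.
Farm 3 against (Soy, Barley): payoffs 5, 2, -2 → best response Soy.
Farm 3 against (Soy, Corn): payoffs 4, 0, -2 → best response Soy.
Farm 3 against (Wheat, Barley): payoffs 3, -5, -4 → best response Soy.
Farm 3 against (Wheat, Corn): payoffs 2, -3, -5 → best response Soy.
No profile is a mutual best response for all players.

none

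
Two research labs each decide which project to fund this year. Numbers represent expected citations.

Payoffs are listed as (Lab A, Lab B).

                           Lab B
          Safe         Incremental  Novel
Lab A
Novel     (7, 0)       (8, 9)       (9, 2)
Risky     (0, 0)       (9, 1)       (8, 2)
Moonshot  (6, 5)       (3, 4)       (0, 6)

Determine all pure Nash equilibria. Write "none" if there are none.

This game has no pure Nash equilibrium.

Lab A against Safe: payoffs 7, 0, 6 → best response Novel.
Lab A against Incremental: payoffs 8, 9, 3 → best response Risky.
Lab A against Novel: payoffs 9, 8, 0 → best response Novel.
Lab B against Novel: payoffs 0, 9, 2 → best response Incremental.
Lab B against Risky: payoffs 0, 1, 2 → best response Novel.
Lab B against Moonshot: payoffs 5, 4, 6 → best response Novel.
No profile is a mutual best response for all players.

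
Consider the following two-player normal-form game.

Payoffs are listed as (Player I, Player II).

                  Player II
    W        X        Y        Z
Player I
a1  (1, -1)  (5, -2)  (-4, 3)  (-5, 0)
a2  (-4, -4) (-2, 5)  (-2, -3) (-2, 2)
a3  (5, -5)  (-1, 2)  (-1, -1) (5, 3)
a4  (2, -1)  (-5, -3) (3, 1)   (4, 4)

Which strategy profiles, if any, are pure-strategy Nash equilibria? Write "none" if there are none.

(a3, Z)

Player I against W: payoffs 1, -4, 5, 2 → best response a3.
Player I against X: payoffs 5, -2, -1, -5 → best response a1.
Player I against Y: payoffs -4, -2, -1, 3 → best response a4.
Player I against Z: payoffs -5, -2, 5, 4 → best response a3.
Player II against a1: payoffs -1, -2, 3, 0 → best response Y.
Player II against a2: payoffs -4, 5, -3, 2 → best response X.
Player II against a3: payoffs -5, 2, -1, 3 → best response Z.
Player II against a4: payoffs -1, -3, 1, 4 → best response Z.
Mutual best responses: (a3, Z).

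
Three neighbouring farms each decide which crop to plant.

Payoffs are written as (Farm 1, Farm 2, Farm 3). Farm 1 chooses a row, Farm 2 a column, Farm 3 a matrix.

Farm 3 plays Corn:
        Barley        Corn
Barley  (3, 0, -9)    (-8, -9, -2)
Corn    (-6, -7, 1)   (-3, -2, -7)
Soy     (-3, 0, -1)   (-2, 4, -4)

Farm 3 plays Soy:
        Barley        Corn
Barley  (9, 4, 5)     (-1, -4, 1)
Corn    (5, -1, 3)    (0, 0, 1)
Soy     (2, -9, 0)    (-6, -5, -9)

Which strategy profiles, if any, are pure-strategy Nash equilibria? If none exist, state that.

Farm 1 against (Barley, Corn): payoffs 3, -6, -3 → best response Barley.
Farm 1 against (Barley, Soy): payoffs 9, 5, 2 → best response Barley.
Farm 1 against (Corn, Corn): payoffs -8, -3, -2 → best response Soy.
Farm 1 against (Corn, Soy): payoffs -1, 0, -6 → best response Corn.
Farm 2 against (Barley, Corn): payoffs 0, -9 → best response Barley.
Farm 2 against (Barley, Soy): payoffs 4, -4 → best response Barley.
Farm 2 against (Corn, Corn): payoffs -7, -2 → best response Corn.
Farm 2 against (Corn, Soy): payoffs -1, 0 → best response Corn.
Farm 2 against (Soy, Corn): payoffs 0, 4 → best response Corn.
Farm 2 against (Soy, Soy): payoffs -9, -5 → best response Corn.
Farm 3 against (Barley, Barley): payoffs -9, 5 → best response Soy.
Farm 3 against (Barley, Corn): payoffs -2, 1 → best response Soy.
Farm 3 against (Corn, Barley): payoffs 1, 3 → best response Soy.
Farm 3 against (Corn, Corn): payoffs -7, 1 → best response Soy.
Farm 3 against (Soy, Barley): payoffs -1, 0 → best response Soy.
Farm 3 against (Soy, Corn): payoffs -4, -9 → best response Corn.
Mutual best responses: (Barley, Barley, Soy); (Corn, Corn, Soy); (Soy, Corn, Corn).

Pure-strategy Nash equilibria: (Barley, Barley, Soy); (Corn, Corn, Soy); (Soy, Corn, Corn)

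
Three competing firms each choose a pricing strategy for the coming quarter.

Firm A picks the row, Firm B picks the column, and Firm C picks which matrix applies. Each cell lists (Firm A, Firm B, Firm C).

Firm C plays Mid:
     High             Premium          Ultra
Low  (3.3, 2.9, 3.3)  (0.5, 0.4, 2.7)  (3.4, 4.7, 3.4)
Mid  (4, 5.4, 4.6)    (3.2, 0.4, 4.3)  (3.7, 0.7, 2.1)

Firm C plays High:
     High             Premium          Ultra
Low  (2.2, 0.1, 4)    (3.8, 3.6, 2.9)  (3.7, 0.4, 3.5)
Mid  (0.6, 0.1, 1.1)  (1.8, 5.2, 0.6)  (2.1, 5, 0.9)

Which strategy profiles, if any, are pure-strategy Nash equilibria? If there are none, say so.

Pure-strategy Nash equilibria: (Low, Premium, High); (Mid, High, Mid)

(Low, High, Mid): Firm A can switch to Mid (3.3 → 4). Not NE.
(Low, High, High): Firm B can switch to Premium (0.1 → 3.6). Not NE.
(Low, Premium, Mid): Firm A can switch to Mid (0.5 → 3.2). Not NE.
(Low, Premium, High): Firm A gets 3.8, best alternative 1.8; Firm B gets 3.6, best alternative 0.4; Firm C gets 2.9, best alternative 2.7. No profitable deviation — NE.
(Low, Ultra, Mid): Firm A can switch to Mid (3.4 → 3.7). Not NE.
(Low, Ultra, High): Firm B can switch to Premium (0.4 → 3.6). Not NE.
(Mid, High, Mid): Firm A gets 4, best alternative 3.3; Firm B gets 5.4, best alternative 0.7; Firm C gets 4.6, best alternative 1.1. No profitable deviation — NE.
(Mid, High, High): Firm A can switch to Low (0.6 → 2.2). Not NE.
(Mid, Premium, Mid): Firm B can switch to High (0.4 → 5.4). Not NE.
(Mid, Premium, High): Firm A can switch to Low (1.8 → 3.8). Not NE.
(Mid, Ultra, Mid): Firm B can switch to High (0.7 → 5.4). Not NE.
(Mid, Ultra, High): Firm A can switch to Low (2.1 → 3.7). Not NE.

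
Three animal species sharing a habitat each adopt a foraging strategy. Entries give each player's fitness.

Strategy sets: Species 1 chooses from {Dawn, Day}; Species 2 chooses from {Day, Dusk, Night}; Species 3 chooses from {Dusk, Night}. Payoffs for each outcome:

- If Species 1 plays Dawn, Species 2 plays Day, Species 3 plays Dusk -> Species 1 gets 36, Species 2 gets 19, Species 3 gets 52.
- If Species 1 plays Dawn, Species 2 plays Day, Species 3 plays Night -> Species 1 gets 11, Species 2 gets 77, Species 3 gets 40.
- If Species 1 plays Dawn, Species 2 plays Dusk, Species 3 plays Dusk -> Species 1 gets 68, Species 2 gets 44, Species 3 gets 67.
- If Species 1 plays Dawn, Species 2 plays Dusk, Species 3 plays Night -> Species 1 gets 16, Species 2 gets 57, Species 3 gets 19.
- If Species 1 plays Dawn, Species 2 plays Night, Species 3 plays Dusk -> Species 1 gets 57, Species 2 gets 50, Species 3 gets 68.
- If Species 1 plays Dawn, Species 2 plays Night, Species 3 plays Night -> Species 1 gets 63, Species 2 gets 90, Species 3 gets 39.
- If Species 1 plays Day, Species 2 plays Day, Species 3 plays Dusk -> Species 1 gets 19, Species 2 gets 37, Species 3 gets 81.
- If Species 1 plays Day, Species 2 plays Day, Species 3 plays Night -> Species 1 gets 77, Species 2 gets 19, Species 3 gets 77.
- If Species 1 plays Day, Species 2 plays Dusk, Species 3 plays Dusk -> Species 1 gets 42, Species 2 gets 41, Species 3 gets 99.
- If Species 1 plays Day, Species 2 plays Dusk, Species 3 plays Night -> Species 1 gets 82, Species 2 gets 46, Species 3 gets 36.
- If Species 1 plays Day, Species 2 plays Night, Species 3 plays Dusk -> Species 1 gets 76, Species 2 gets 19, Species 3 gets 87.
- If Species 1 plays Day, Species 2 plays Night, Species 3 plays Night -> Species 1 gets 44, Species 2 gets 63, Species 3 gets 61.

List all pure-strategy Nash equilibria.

Species 1 against (Day, Dusk): payoffs 36, 19 → best response Dawn.
Species 1 against (Day, Night): payoffs 11, 77 → best response Day.
Species 1 against (Dusk, Dusk): payoffs 68, 42 → best response Dawn.
Species 1 against (Dusk, Night): payoffs 16, 82 → best response Day.
Species 1 against (Night, Dusk): payoffs 57, 76 → best response Day.
Species 1 against (Night, Night): payoffs 63, 44 → best response Dawn.
Species 2 against (Dawn, Dusk): payoffs 19, 44, 50 → best response Night.
Species 2 against (Dawn, Night): payoffs 77, 57, 90 → best response Night.
Species 2 against (Day, Dusk): payoffs 37, 41, 19 → best response Dusk.
Species 2 against (Day, Night): payoffs 19, 46, 63 → best response Night.
Species 3 against (Dawn, Day): payoffs 52, 40 → best response Dusk.
Species 3 against (Dawn, Dusk): payoffs 67, 19 → best response Dusk.
Species 3 against (Dawn, Night): payoffs 68, 39 → best response Dusk.
Species 3 against (Day, Day): payoffs 81, 77 → best response Dusk.
Species 3 against (Day, Dusk): payoffs 99, 36 → best response Dusk.
Species 3 against (Day, Night): payoffs 87, 61 → best response Dusk.
No profile is a mutual best response for all players.

none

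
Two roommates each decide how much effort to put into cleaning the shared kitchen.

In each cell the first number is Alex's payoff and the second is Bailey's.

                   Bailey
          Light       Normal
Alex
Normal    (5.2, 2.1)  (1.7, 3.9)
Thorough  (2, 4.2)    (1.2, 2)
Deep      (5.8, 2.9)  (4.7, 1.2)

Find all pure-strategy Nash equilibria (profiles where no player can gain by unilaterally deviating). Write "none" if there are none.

(Deep, Light)

Alex against Light: payoffs 5.2, 2, 5.8 → best response Deep.
Alex against Normal: payoffs 1.7, 1.2, 4.7 → best response Deep.
Bailey against Normal: payoffs 2.1, 3.9 → best response Normal.
Bailey against Thorough: payoffs 4.2, 2 → best response Light.
Bailey against Deep: payoffs 2.9, 1.2 → best response Light.
Mutual best responses: (Deep, Light).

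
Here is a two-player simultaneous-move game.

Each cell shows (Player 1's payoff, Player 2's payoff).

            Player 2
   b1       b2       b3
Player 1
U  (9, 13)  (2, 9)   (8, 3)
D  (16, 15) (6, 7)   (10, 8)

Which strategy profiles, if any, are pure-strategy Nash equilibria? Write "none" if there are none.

Player 1 against b1: payoffs 9, 16 → best response D.
Player 1 against b2: payoffs 2, 6 → best response D.
Player 1 against b3: payoffs 8, 10 → best response D.
Player 2 against U: payoffs 13, 9, 3 → best response b1.
Player 2 against D: payoffs 15, 7, 8 → best response b1.
Mutual best responses: (D, b1).

The unique pure-strategy Nash equilibrium is (D, b1).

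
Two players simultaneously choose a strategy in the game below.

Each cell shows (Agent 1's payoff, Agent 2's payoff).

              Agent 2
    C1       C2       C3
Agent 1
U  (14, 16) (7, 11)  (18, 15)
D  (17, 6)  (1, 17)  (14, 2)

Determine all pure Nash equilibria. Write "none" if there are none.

Agent 1 against C1: payoffs 14, 17 → best response D.
Agent 1 against C2: payoffs 7, 1 → best response U.
Agent 1 against C3: payoffs 18, 14 → best response U.
Agent 2 against U: payoffs 16, 11, 15 → best response C1.
Agent 2 against D: payoffs 6, 17, 2 → best response C2.
No profile is a mutual best response for all players.

There is no pure-strategy Nash equilibrium.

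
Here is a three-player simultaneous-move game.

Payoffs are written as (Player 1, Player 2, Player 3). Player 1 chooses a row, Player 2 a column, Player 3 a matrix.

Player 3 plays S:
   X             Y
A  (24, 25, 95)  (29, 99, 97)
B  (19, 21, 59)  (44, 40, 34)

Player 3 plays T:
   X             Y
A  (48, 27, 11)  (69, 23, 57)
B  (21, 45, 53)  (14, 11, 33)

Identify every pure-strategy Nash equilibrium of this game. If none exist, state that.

Pure NE: (B, Y, S)

For each player, find the best response to each opponent profile; mutual best responses are the pure NE.
Player 1 against (X, S): payoffs 24, 19 → best response A.
Player 1 against (X, T): payoffs 48, 21 → best response A.
Player 1 against (Y, S): payoffs 29, 44 → best response B.
Player 1 against (Y, T): payoffs 69, 14 → best response A.
Player 2 against (A, S): payoffs 25, 99 → best response Y.
Player 2 against (A, T): payoffs 27, 23 → best response X.
Player 2 against (B, S): payoffs 21, 40 → best response Y.
Player 2 against (B, T): payoffs 45, 11 → best response X.
Player 3 against (A, X): payoffs 95, 11 → best response S.
Player 3 against (A, Y): payoffs 97, 57 → best response S.
Player 3 against (B, X): payoffs 59, 53 → best response S.
Player 3 against (B, Y): payoffs 34, 33 → best response S.
Mutual best responses: (B, Y, S).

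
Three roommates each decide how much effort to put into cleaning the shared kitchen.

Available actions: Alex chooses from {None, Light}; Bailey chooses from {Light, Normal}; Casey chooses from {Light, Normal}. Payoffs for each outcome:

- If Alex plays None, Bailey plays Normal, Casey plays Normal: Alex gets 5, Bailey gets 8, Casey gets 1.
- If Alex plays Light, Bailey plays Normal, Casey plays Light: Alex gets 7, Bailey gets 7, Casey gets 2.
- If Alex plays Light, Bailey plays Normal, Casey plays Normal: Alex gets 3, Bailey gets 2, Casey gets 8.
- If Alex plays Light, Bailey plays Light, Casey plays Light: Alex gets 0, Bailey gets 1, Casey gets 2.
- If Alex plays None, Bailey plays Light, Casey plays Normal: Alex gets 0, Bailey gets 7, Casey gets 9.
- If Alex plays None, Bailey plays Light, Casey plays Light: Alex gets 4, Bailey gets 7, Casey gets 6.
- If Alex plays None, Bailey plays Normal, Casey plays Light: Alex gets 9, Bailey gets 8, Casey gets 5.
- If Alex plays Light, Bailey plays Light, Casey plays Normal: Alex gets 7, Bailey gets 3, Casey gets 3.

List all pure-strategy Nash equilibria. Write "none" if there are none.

Alex against (Light, Light): payoffs 4, 0 → best response None.
Alex against (Light, Normal): payoffs 0, 7 → best response Light.
Alex against (Normal, Light): payoffs 9, 7 → best response None.
Alex against (Normal, Normal): payoffs 5, 3 → best response None.
Bailey against (None, Light): payoffs 7, 8 → best response Normal.
Bailey against (None, Normal): payoffs 7, 8 → best response Normal.
Bailey against (Light, Light): payoffs 1, 7 → best response Normal.
Bailey against (Light, Normal): payoffs 3, 2 → best response Light.
Casey against (None, Light): payoffs 6, 9 → best response Normal.
Casey against (None, Normal): payoffs 5, 1 → best response Light.
Casey against (Light, Light): payoffs 2, 3 → best response Normal.
Casey against (Light, Normal): payoffs 2, 8 → best response Normal.
Mutual best responses: (None, Normal, Light); (Light, Light, Normal).

Pure-strategy Nash equilibria: (None, Normal, Light), (Light, Light, Normal)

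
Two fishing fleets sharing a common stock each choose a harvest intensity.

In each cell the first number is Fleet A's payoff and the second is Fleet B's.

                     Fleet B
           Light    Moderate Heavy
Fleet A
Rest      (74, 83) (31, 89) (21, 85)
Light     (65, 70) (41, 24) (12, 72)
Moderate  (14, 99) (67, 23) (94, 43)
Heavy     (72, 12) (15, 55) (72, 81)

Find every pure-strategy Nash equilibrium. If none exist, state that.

No pure-strategy Nash equilibrium.

Fleet A against Light: payoffs 74, 65, 14, 72 → best response Rest.
Fleet A against Moderate: payoffs 31, 41, 67, 15 → best response Moderate.
Fleet A against Heavy: payoffs 21, 12, 94, 72 → best response Moderate.
Fleet B against Rest: payoffs 83, 89, 85 → best response Moderate.
Fleet B against Light: payoffs 70, 24, 72 → best response Heavy.
Fleet B against Moderate: payoffs 99, 23, 43 → best response Light.
Fleet B against Heavy: payoffs 12, 55, 81 → best response Heavy.
No profile is a mutual best response for all players.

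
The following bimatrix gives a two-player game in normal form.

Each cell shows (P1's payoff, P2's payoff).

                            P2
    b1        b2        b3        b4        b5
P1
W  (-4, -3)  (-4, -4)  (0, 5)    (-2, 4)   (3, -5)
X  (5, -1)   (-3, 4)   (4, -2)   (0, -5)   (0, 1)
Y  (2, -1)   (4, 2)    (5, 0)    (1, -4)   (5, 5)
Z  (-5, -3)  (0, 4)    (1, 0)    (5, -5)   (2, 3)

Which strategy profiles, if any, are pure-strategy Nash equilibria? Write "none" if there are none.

P1 against b1: payoffs -4, 5, 2, -5 → best response X.
P1 against b2: payoffs -4, -3, 4, 0 → best response Y.
P1 against b3: payoffs 0, 4, 5, 1 → best response Y.
P1 against b4: payoffs -2, 0, 1, 5 → best response Z.
P1 against b5: payoffs 3, 0, 5, 2 → best response Y.
P2 against W: payoffs -3, -4, 5, 4, -5 → best response b3.
P2 against X: payoffs -1, 4, -2, -5, 1 → best response b2.
P2 against Y: payoffs -1, 2, 0, -4, 5 → best response b5.
P2 against Z: payoffs -3, 4, 0, -5, 3 → best response b2.
Mutual best responses: (Y, b5).

The unique pure-strategy Nash equilibrium is (Y, b5).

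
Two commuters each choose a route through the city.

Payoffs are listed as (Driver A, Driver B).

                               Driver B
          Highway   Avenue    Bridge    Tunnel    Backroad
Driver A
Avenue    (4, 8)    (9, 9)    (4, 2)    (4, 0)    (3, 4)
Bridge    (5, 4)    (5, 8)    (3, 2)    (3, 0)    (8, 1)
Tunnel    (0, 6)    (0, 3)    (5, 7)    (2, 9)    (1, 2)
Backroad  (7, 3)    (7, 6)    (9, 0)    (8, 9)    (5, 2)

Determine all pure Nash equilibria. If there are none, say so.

(Avenue, Highway): Driver A can switch to Bridge (4 → 5). Not NE.
(Avenue, Avenue): Driver A gets 9, best alternative 7; Driver B gets 9, best alternative 8. No profitable deviation — NE.
(Avenue, Bridge): Driver A can switch to Tunnel (4 → 5). Not NE.
(Avenue, Tunnel): Driver A can switch to Backroad (4 → 8). Not NE.
(Avenue, Backroad): Driver A can switch to Bridge (3 → 8). Not NE.
(Bridge, Highway): Driver A can switch to Backroad (5 → 7). Not NE.
(Bridge, Avenue): Driver A can switch to Avenue (5 → 9). Not NE.
(Backroad, Tunnel): Driver A gets 8, best alternative 4; Driver B gets 9, best alternative 6. No profitable deviation — NE.
(The remaining 12 profiles each have a profitable deviation by the same check.)

The pure Nash equilibria are (Avenue, Avenue), (Backroad, Tunnel).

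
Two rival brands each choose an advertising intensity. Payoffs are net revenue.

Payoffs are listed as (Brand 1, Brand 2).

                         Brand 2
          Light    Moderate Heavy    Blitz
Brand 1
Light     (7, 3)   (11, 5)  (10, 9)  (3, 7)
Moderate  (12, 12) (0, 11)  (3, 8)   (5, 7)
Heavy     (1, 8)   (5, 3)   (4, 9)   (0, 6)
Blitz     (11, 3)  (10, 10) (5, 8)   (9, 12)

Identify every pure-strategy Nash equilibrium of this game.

Check each profile: it is a Nash equilibrium iff no player can strictly gain by switching unilaterally.
(Light, Light): Brand 1 can switch to Moderate (7 → 12). Not NE.
(Light, Moderate): Brand 2 can switch to Heavy (5 → 9). Not NE.
(Light, Heavy): Brand 1 gets 10, best alternative 5; Brand 2 gets 9, best alternative 7. No profitable deviation — NE.
(Light, Blitz): Brand 1 can switch to Moderate (3 → 5). Not NE.
(Moderate, Light): Brand 1 gets 12, best alternative 11; Brand 2 gets 12, best alternative 11. No profitable deviation — NE.
(Moderate, Moderate): Brand 1 can switch to Light (0 → 11). Not NE.
(Moderate, Heavy): Brand 1 can switch to Light (3 → 10). Not NE.
(Moderate, Blitz): Brand 1 can switch to Blitz (5 → 9). Not NE.
(Heavy, Light): Brand 1 can switch to Light (1 → 7). Not NE.
(Heavy, Moderate): Brand 1 can switch to Light (5 → 11). Not NE.
(Heavy, Heavy): Brand 1 can switch to Light (4 → 10). Not NE.
(Heavy, Blitz): Brand 1 can switch to Light (0 → 3). Not NE.
(Blitz, Blitz): Brand 1 gets 9, best alternative 5; Brand 2 gets 12, best alternative 10. No profitable deviation — NE.
(The remaining 3 profiles each have a profitable deviation by the same check.)

(Light, Heavy), (Moderate, Light), (Blitz, Blitz)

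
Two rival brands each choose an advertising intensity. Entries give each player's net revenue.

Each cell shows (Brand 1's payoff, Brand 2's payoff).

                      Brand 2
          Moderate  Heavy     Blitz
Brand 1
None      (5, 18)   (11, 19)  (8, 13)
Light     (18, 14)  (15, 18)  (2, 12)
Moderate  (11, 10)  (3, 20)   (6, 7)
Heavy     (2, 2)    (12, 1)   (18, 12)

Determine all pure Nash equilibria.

(Light, Heavy); (Heavy, Blitz)

(None, Moderate): Brand 1 can switch to Light (5 → 18). Not NE.
(None, Heavy): Brand 1 can switch to Light (11 → 15). Not NE.
(None, Blitz): Brand 1 can switch to Heavy (8 → 18). Not NE.
(Light, Moderate): Brand 2 can switch to Heavy (14 → 18). Not NE.
(Light, Heavy): Brand 1 gets 15, best alternative 12; Brand 2 gets 18, best alternative 14. No profitable deviation — NE.
(Light, Blitz): Brand 1 can switch to None (2 → 8). Not NE.
(Moderate, Moderate): Brand 1 can switch to Light (11 → 18). Not NE.
(Moderate, Heavy): Brand 1 can switch to None (3 → 11). Not NE.
(Moderate, Blitz): Brand 1 can switch to None (6 → 8). Not NE.
(Heavy, Blitz): Brand 1 gets 18, best alternative 8; Brand 2 gets 12, best alternative 2. No profitable deviation — NE.
(The remaining 2 profiles each have a profitable deviation by the same check.)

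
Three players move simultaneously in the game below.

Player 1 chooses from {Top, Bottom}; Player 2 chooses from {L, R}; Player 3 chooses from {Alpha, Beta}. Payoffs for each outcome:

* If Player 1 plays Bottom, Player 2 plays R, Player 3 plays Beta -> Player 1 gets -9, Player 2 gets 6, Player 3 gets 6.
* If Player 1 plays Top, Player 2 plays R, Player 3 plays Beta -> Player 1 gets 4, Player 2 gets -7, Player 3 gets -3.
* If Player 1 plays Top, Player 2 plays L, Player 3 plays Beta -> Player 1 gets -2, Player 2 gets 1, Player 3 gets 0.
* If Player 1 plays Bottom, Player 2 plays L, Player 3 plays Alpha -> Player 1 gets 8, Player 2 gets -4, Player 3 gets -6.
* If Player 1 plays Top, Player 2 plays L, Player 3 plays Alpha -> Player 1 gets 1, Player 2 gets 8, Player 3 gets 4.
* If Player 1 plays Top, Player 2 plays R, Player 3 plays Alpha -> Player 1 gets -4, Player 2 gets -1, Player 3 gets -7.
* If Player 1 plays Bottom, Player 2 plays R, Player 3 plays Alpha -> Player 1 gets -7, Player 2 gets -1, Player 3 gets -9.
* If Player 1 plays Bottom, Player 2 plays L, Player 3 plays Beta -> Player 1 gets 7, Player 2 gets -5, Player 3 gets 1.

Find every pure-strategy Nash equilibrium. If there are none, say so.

For each strategy profile, look for a profitable unilateral deviation.
(Top, L, Alpha): Player 1 can switch to Bottom (1 → 8). Not NE.
(Top, L, Beta): Player 1 can switch to Bottom (-2 → 7). Not NE.
(Top, R, Alpha): Player 2 can switch to L (-1 → 8). Not NE.
(Top, R, Beta): Player 2 can switch to L (-7 → 1). Not NE.
(Bottom, L, Alpha): Player 2 can switch to R (-4 → -1). Not NE.
(Bottom, L, Beta): Player 2 can switch to R (-5 → 6). Not NE.
(Bottom, R, Alpha): Player 1 can switch to Top (-7 → -4). Not NE.
(Bottom, R, Beta): Player 1 can switch to Top (-9 → 4). Not NE.

No pure-strategy Nash equilibrium.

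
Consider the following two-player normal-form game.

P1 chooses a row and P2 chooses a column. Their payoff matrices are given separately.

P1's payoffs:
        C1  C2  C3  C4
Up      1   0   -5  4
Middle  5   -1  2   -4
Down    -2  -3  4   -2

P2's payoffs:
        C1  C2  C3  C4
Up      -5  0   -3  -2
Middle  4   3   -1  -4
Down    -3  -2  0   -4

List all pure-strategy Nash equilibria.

Mark each player's best response to every combination of opponents' strategies; a profile where every player is best-responding is a pure Nash equilibrium.
P1 against C1: payoffs 1, 5, -2 → best response Middle.
P1 against C2: payoffs 0, -1, -3 → best response Up.
P1 against C3: payoffs -5, 2, 4 → best response Down.
P1 against C4: payoffs 4, -4, -2 → best response Up.
P2 against Up: payoffs -5, 0, -3, -2 → best response C2.
P2 against Middle: payoffs 4, 3, -1, -4 → best response C1.
P2 against Down: payoffs -3, -2, 0, -4 → best response C3.
Mutual best responses: (Up, C2); (Middle, C1); (Down, C3).

(Up, C2); (Middle, C1); (Down, C3)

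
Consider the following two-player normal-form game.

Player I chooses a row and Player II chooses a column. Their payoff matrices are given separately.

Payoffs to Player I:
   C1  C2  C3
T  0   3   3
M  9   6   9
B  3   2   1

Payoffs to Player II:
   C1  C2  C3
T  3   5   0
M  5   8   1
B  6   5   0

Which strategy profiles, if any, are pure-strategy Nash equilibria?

(M, C2)

Check each profile: it is a Nash equilibrium iff no player can strictly gain by switching unilaterally.
(T, C1): Player I can switch to M (0 → 9). Not NE.
(T, C2): Player I can switch to M (3 → 6). Not NE.
(T, C3): Player I can switch to M (3 → 9). Not NE.
(M, C1): Player II can switch to C2 (5 → 8). Not NE.
(M, C2): Player I gets 6, best alternative 3; Player II gets 8, best alternative 5. No profitable deviation — NE.
(M, C3): Player II can switch to C1 (1 → 5). Not NE.
(B, C1): Player I can switch to M (3 → 9). Not NE.
(B, C2): Player I can switch to T (2 → 3). Not NE.
(B, C3): Player I can switch to T (1 → 3). Not NE.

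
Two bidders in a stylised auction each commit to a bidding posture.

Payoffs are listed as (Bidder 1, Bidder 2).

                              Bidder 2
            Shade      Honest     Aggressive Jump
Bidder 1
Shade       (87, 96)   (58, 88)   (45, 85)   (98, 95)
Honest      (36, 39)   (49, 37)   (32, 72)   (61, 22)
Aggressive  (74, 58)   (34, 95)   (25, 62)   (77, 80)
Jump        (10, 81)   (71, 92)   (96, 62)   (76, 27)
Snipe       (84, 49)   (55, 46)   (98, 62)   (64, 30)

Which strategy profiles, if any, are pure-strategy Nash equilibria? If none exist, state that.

(Shade, Shade): Bidder 1 gets 87, best alternative 84; Bidder 2 gets 96, best alternative 95. No profitable deviation — NE.
(Shade, Honest): Bidder 1 can switch to Jump (58 → 71). Not NE.
(Shade, Aggressive): Bidder 1 can switch to Jump (45 → 96). Not NE.
(Shade, Jump): Bidder 2 can switch to Shade (95 → 96). Not NE.
(Honest, Shade): Bidder 1 can switch to Shade (36 → 87). Not NE.
(Honest, Honest): Bidder 1 can switch to Shade (49 → 58). Not NE.
(Honest, Aggressive): Bidder 1 can switch to Shade (32 → 45). Not NE.
(Jump, Honest): Bidder 1 gets 71, best alternative 58; Bidder 2 gets 92, best alternative 81. No profitable deviation — NE.
(Snipe, Aggressive): Bidder 1 gets 98, best alternative 96; Bidder 2 gets 62, best alternative 49. No profitable deviation — NE.
(The remaining 11 profiles each have a profitable deviation by the same check.)

Pure-strategy Nash equilibria: (Shade, Shade); (Jump, Honest); (Snipe, Aggressive)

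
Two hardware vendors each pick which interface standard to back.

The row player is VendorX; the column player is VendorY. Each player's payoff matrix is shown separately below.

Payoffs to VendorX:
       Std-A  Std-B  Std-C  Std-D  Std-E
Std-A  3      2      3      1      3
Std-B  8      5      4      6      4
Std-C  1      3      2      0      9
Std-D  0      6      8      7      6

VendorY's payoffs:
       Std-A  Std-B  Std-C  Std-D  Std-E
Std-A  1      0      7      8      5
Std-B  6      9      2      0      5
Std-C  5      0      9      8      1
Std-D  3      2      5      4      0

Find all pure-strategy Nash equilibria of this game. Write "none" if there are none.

(Std-A, Std-A): VendorX can switch to Std-B (3 → 8). Not NE.
(Std-A, Std-B): VendorX can switch to Std-B (2 → 5). Not NE.
(Std-A, Std-C): VendorX can switch to Std-B (3 → 4). Not NE.
(Std-A, Std-D): VendorX can switch to Std-B (1 → 6). Not NE.
(Std-A, Std-E): VendorX can switch to Std-B (3 → 4). Not NE.
(Std-B, Std-A): VendorY can switch to Std-B (6 → 9). Not NE.
(Std-B, Std-B): VendorX can switch to Std-D (5 → 6). Not NE.
(Std-B, Std-C): VendorX can switch to Std-D (4 → 8). Not NE.
(Std-B, Std-D): VendorX can switch to Std-D (6 → 7). Not NE.
(Std-B, Std-E): VendorX can switch to Std-C (4 → 9). Not NE.
(Std-C, Std-A): VendorX can switch to Std-A (1 → 3). Not NE.
(Std-C, Std-B): VendorX can switch to Std-B (3 → 5). Not NE.
(Std-D, Std-C): VendorX gets 8, best alternative 4; VendorY gets 5, best alternative 4. No profitable deviation — NE.
(The remaining 7 profiles each have a profitable deviation by the same check.)

The unique pure-strategy Nash equilibrium is (Std-D, Std-C).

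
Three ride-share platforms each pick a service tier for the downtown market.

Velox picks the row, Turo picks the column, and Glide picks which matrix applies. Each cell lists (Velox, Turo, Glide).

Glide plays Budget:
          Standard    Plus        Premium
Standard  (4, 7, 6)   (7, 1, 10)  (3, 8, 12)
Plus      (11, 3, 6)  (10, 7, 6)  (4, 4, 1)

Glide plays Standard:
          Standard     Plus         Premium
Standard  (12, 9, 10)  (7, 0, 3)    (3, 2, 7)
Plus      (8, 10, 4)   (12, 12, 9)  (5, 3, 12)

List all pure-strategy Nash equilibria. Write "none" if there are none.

Pure-strategy Nash equilibria: (Standard, Standard, Standard); (Plus, Plus, Standard)

(Standard, Standard, Budget): Velox can switch to Plus (4 → 11). Not NE.
(Standard, Standard, Standard): Velox gets 12, best alternative 8; Turo gets 9, best alternative 2; Glide gets 10, best alternative 6. No profitable deviation — NE.
(Standard, Plus, Budget): Velox can switch to Plus (7 → 10). Not NE.
(Standard, Plus, Standard): Velox can switch to Plus (7 → 12). Not NE.
(Standard, Premium, Budget): Velox can switch to Plus (3 → 4). Not NE.
(Standard, Premium, Standard): Velox can switch to Plus (3 → 5). Not NE.
(Plus, Standard, Budget): Turo can switch to Plus (3 → 7). Not NE.
(Plus, Standard, Standard): Velox can switch to Standard (8 → 12). Not NE.
(Plus, Plus, Budget): Glide can switch to Standard (6 → 9). Not NE.
(Plus, Plus, Standard): Velox gets 12, best alternative 7; Turo gets 12, best alternative 10; Glide gets 9, best alternative 6. No profitable deviation — NE.
(The remaining 2 profiles each have a profitable deviation by the same check.)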